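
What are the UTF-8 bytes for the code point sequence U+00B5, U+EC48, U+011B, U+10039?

U+00B5: 2-byte form → C2 B5.
U+EC48: 3-byte form → EE B1 88.
U+011B: 2-byte form → C4 9B.
U+10039: 4-byte form → F0 90 80 B9.
Concatenated (11 bytes): C2 B5 EE B1 88 C4 9B F0 90 80 B9.

C2 B5 EE B1 88 C4 9B F0 90 80 B9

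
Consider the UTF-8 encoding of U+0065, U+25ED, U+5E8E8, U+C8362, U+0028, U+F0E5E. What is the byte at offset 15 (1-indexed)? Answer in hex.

1-indexed offset 15 is 0-indexed offset 14.
U+0065 → 1-byte form 65 at offsets 0–0.
U+25ED → 3-byte form E2 97 AD at offsets 1–3.
U+5E8E8 → 4-byte form F1 9E A3 A8 at offsets 4–7.
U+C8362 → 4-byte form F3 88 8D A2 at offsets 8–11.
U+0028 → 1-byte form 28 at offsets 12–12.
U+F0E5E → 4-byte form F3 B0 B9 9E at offsets 13–16.
Offset 14 falls in char 6's range; it's byte 2 of F3 B0 B9 9E = 0xB0.

0xB0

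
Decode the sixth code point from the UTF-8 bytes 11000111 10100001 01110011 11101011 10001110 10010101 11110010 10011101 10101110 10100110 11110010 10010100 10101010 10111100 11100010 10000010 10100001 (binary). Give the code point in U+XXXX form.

Offset 0: leading byte 0xC7 = 11000111 → 2-byte char #1 = C7 A1.
Offset 2: leading byte 0x73 = 01110011 → 1-byte char #2 = 73.
Offset 3: leading byte 0xEB = 11101011 → 3-byte char #3 = EB 8E 95.
Offset 6: leading byte 0xF2 = 11110010 → 4-byte char #4 = F2 9D AE A6.
Offset 10: leading byte 0xF2 = 11110010 → 4-byte char #5 = F2 94 AA BC.
Offset 14: leading byte 0xE2 = 11100010 → 3-byte char #6 = E2 82 A1.
Leading byte 0xE2 = 11100010 matches 1110xxxx → 3-byte sequence.
Byte 1: 0xE2 = 11100010, payload 0010 (4 bits).
Byte 2: 0x82 = 10000010 (10xxxxxx ✓), payload 000010.
Byte 3: 0xA1 = 10100001 (10xxxxxx ✓), payload 100001.
Concatenate: 0010000010100001 = 0x20A1 (16 bits → U+20A1).

U+20A1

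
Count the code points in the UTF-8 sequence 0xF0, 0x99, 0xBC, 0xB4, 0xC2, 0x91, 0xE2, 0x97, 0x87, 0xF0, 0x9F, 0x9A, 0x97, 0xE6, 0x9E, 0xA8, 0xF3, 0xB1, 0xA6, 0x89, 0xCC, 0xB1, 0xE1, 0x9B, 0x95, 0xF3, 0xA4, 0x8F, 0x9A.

9

Byte at offset 0: 0xF0 = 11110000 → 4-byte char (#1). Advance 4.
Byte at offset 4: 0xC2 = 11000010 → 2-byte char (#2). Advance 2.
Byte at offset 6: 0xE2 = 11100010 → 3-byte char (#3). Advance 3.
Byte at offset 9: 0xF0 = 11110000 → 4-byte char (#4). Advance 4.
Byte at offset 13: 0xE6 = 11100110 → 3-byte char (#5). Advance 3.
Byte at offset 16: 0xF3 = 11110011 → 4-byte char (#6). Advance 4.
Byte at offset 20: 0xCC = 11001100 → 2-byte char (#7). Advance 2.
Byte at offset 22: 0xE1 = 11100001 → 3-byte char (#8). Advance 3.
Byte at offset 25: 0xF3 = 11110011 → 4-byte char (#9). Advance 4.
Reached end at offset 29 after 9 code points.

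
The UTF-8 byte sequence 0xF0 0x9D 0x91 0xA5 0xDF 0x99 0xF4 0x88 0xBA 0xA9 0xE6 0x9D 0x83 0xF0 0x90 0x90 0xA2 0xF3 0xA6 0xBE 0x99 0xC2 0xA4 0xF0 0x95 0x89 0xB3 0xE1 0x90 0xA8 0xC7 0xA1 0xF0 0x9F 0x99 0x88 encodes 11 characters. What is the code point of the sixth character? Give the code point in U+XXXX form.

U+E6F99

Offset 0: leading byte 0xF0 = 11110000 → 4-byte char #1 = F0 9D 91 A5.
Offset 4: leading byte 0xDF = 11011111 → 2-byte char #2 = DF 99.
Offset 6: leading byte 0xF4 = 11110100 → 4-byte char #3 = F4 88 BA A9.
Offset 10: leading byte 0xE6 = 11100110 → 3-byte char #4 = E6 9D 83.
Offset 13: leading byte 0xF0 = 11110000 → 4-byte char #5 = F0 90 90 A2.
Offset 17: leading byte 0xF3 = 11110011 → 4-byte char #6 = F3 A6 BE 99.
Leading byte 0xF3 = 11110011 matches 11110xxx → 4-byte sequence.
Byte 1: 0xF3 = 11110011, payload 011 (3 bits).
Byte 2: 0xA6 = 10100110 (10xxxxxx ✓), payload 100110.
Byte 3: 0xBE = 10111110 (10xxxxxx ✓), payload 111110.
Byte 4: 0x99 = 10011001 (10xxxxxx ✓), payload 011001.
Concatenate: 011100110111110011001 = 0xE6F99 (21 bits → U+E6F99).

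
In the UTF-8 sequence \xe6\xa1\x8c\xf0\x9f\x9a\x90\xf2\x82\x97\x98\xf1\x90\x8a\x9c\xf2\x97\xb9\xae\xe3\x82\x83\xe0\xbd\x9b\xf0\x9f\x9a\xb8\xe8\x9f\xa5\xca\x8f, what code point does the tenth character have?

U+028F

Offset 0: leading byte 0xE6 = 11100110 → 3-byte char #1 = E6 A1 8C.
Offset 3: leading byte 0xF0 = 11110000 → 4-byte char #2 = F0 9F 9A 90.
Offset 7: leading byte 0xF2 = 11110010 → 4-byte char #3 = F2 82 97 98.
Offset 11: leading byte 0xF1 = 11110001 → 4-byte char #4 = F1 90 8A 9C.
Offset 15: leading byte 0xF2 = 11110010 → 4-byte char #5 = F2 97 B9 AE.
Offset 19: leading byte 0xE3 = 11100011 → 3-byte char #6 = E3 82 83.
Offset 22: leading byte 0xE0 = 11100000 → 3-byte char #7 = E0 BD 9B.
Offset 25: leading byte 0xF0 = 11110000 → 4-byte char #8 = F0 9F 9A B8.
Offset 29: leading byte 0xE8 = 11101000 → 3-byte char #9 = E8 9F A5.
Offset 32: leading byte 0xCA = 11001010 → 2-byte char #10 = CA 8F.
Leading byte 0xCA = 11001010 matches 110xxxxx → 2-byte sequence.
Byte 1: 0xCA = 11001010, payload 01010 (5 bits).
Byte 2: 0x8F = 10001111 (10xxxxxx ✓), payload 001111.
Concatenate: 01010001111 = 0x28F (11 bits → U+028F).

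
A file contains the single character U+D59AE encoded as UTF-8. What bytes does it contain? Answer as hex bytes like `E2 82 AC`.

U+D59AE = 0xD59AE = 874926 decimal. In range U+10000–U+10FFFF → 4-byte form: 11110xxx 10xxxxxx 10xxxxxx 10xxxxxx.
Binary (21 bits): 011010101100110101110.
Split 3+6+6+6: 011 | 010101 | 100110 | 101110.
Byte 1: 11110011 = 0xF3.
Byte 2: 10010101 = 0x95.
Byte 3: 10100110 = 0xA6.
Byte 4: 10101110 = 0xAE.

F3 95 A6 AE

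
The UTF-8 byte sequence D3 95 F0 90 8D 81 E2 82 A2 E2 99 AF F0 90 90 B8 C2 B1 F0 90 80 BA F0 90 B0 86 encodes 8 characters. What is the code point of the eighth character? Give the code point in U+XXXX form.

U+10C06

Offset 0: leading byte 0xD3 = 11010011 → 2-byte char #1 = D3 95.
Offset 2: leading byte 0xF0 = 11110000 → 4-byte char #2 = F0 90 8D 81.
Offset 6: leading byte 0xE2 = 11100010 → 3-byte char #3 = E2 82 A2.
Offset 9: leading byte 0xE2 = 11100010 → 3-byte char #4 = E2 99 AF.
Offset 12: leading byte 0xF0 = 11110000 → 4-byte char #5 = F0 90 90 B8.
Offset 16: leading byte 0xC2 = 11000010 → 2-byte char #6 = C2 B1.
Offset 18: leading byte 0xF0 = 11110000 → 4-byte char #7 = F0 90 80 BA.
Offset 22: leading byte 0xF0 = 11110000 → 4-byte char #8 = F0 90 B0 86.
Leading byte 0xF0 = 11110000 matches 11110xxx → 4-byte sequence.
Byte 1: 0xF0 = 11110000, payload 000 (3 bits).
Byte 2: 0x90 = 10010000 (10xxxxxx ✓), payload 010000.
Byte 3: 0xB0 = 10110000 (10xxxxxx ✓), payload 110000.
Byte 4: 0x86 = 10000110 (10xxxxxx ✓), payload 000110.
Concatenate: 000010000110000000110 = 0x10C06 (21 bits → U+10C06).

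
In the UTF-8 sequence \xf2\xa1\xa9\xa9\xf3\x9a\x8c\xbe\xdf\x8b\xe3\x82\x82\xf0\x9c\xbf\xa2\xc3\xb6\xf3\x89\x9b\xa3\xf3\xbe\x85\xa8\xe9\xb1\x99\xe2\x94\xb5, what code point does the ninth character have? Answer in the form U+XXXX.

U+9C59

Offset 0: leading byte 0xF2 = 11110010 → 4-byte char #1 = F2 A1 A9 A9.
Offset 4: leading byte 0xF3 = 11110011 → 4-byte char #2 = F3 9A 8C BE.
Offset 8: leading byte 0xDF = 11011111 → 2-byte char #3 = DF 8B.
Offset 10: leading byte 0xE3 = 11100011 → 3-byte char #4 = E3 82 82.
Offset 13: leading byte 0xF0 = 11110000 → 4-byte char #5 = F0 9C BF A2.
Offset 17: leading byte 0xC3 = 11000011 → 2-byte char #6 = C3 B6.
Offset 19: leading byte 0xF3 = 11110011 → 4-byte char #7 = F3 89 9B A3.
Offset 23: leading byte 0xF3 = 11110011 → 4-byte char #8 = F3 BE 85 A8.
Offset 27: leading byte 0xE9 = 11101001 → 3-byte char #9 = E9 B1 99.
Leading byte 0xE9 = 11101001 matches 1110xxxx → 3-byte sequence.
Byte 1: 0xE9 = 11101001, payload 1001 (4 bits).
Byte 2: 0xB1 = 10110001 (10xxxxxx ✓), payload 110001.
Byte 3: 0x99 = 10011001 (10xxxxxx ✓), payload 011001.
Concatenate: 1001110001011001 = 0x9C59 (16 bits → U+9C59).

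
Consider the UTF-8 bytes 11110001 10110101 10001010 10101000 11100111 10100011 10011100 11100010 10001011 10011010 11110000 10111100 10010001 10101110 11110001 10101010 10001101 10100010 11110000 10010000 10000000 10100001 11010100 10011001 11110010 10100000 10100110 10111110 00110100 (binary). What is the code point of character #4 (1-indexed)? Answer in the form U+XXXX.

U+3C46E

Offset 0: leading byte 0xF1 = 11110001 → 4-byte char #1 = F1 B5 8A A8.
Offset 4: leading byte 0xE7 = 11100111 → 3-byte char #2 = E7 A3 9C.
Offset 7: leading byte 0xE2 = 11100010 → 3-byte char #3 = E2 8B 9A.
Offset 10: leading byte 0xF0 = 11110000 → 4-byte char #4 = F0 BC 91 AE.
Leading byte 0xF0 = 11110000 matches 11110xxx → 4-byte sequence.
Byte 1: 0xF0 = 11110000, payload 000 (3 bits).
Byte 2: 0xBC = 10111100 (10xxxxxx ✓), payload 111100.
Byte 3: 0x91 = 10010001 (10xxxxxx ✓), payload 010001.
Byte 4: 0xAE = 10101110 (10xxxxxx ✓), payload 101110.
Concatenate: 000111100010001101110 = 0x3C46E (21 bits → U+3C46E).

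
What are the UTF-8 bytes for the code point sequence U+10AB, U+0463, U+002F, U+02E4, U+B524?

U+10AB: 3-byte form → E1 82 AB.
U+0463: 2-byte form → D1 A3.
U+002F: 1-byte form → 2F.
U+02E4: 2-byte form → CB A4.
U+B524: 3-byte form → EB 94 A4.
Concatenated (11 bytes): E1 82 AB D1 A3 2F CB A4 EB 94 A4.

E1 82 AB D1 A3 2F CB A4 EB 94 A4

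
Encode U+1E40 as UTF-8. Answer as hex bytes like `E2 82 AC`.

U+1E40 = 0x1E40 = 7744 decimal. In range U+0800–U+FFFF → 3-byte form: 1110xxxx 10xxxxxx 10xxxxxx.
Binary (16 bits): 0001111001000000.
Split 4+6+6: 0001 | 111001 | 000000.
Byte 1: 11100001 = 0xE1.
Byte 2: 10111001 = 0xB9.
Byte 3: 10000000 = 0x80.

E1 B9 80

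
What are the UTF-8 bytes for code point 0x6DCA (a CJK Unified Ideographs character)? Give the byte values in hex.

U+6DCA = 0x6DCA = 28106 decimal. In range U+0800–U+FFFF → 3-byte form: 1110xxxx 10xxxxxx 10xxxxxx.
Binary (16 bits): 0110110111001010.
Split 4+6+6: 0110 | 110111 | 001010.
Byte 1: 11100110 = 0xE6.
Byte 2: 10110111 = 0xB7.
Byte 3: 10001010 = 0x8A.

E6 B7 8A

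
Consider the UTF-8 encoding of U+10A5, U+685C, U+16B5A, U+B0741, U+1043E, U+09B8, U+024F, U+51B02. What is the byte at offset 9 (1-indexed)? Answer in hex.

0xAD

1-indexed offset 9 is 0-indexed offset 8.
U+10A5 → 3-byte form E1 82 A5 at offsets 0–2.
U+685C → 3-byte form E6 A1 9C at offsets 3–5.
U+16B5A → 4-byte form F0 96 AD 9A at offsets 6–9.
Offset 8 falls in char 3's range; it's byte 3 of F0 96 AD 9A = 0xAD.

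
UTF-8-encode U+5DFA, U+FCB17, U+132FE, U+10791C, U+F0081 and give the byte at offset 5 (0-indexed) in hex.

0xAC

U+5DFA → 3-byte form E5 B7 BA at offsets 0–2.
U+FCB17 → 4-byte form F3 BC AC 97 at offsets 3–6.
Offset 5 falls in char 2's range; it's byte 3 of F3 BC AC 97 = 0xAC.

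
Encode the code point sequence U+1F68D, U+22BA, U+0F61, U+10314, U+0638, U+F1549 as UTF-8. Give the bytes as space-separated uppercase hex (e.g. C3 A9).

U+1F68D: 4-byte form → F0 9F 9A 8D.
U+22BA: 3-byte form → E2 8A BA.
U+0F61: 3-byte form → E0 BD A1.
U+10314: 4-byte form → F0 90 8C 94.
U+0638: 2-byte form → D8 B8.
U+F1549: 4-byte form → F3 B1 95 89.
Concatenated (20 bytes): F0 9F 9A 8D E2 8A BA E0 BD A1 F0 90 8C 94 D8 B8 F3 B1 95 89.

F0 9F 9A 8D E2 8A BA E0 BD A1 F0 90 8C 94 D8 B8 F3 B1 95 89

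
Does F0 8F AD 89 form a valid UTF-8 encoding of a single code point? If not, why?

invalid (overlong encoding)

Leading byte 0xF0 = 11110000 → 4-byte form.
Continuation bytes all match 10xxxxxx. Payload decodes to 0xFB49.
But 0xFB49 < 0x10000, the minimum for a 4-byte sequence — this is an overlong encoding.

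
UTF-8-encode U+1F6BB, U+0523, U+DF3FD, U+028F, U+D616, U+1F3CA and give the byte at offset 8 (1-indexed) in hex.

1-indexed offset 8 is 0-indexed offset 7.
U+1F6BB → 4-byte form F0 9F 9A BB at offsets 0–3.
U+0523 → 2-byte form D4 A3 at offsets 4–5.
U+DF3FD → 4-byte form F3 9F 8F BD at offsets 6–9.
Offset 7 falls in char 3's range; it's byte 2 of F3 9F 8F BD = 0x9F.

0x9F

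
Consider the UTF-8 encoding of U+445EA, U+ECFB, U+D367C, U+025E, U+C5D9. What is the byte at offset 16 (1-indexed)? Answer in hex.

0x99

1-indexed offset 16 is 0-indexed offset 15.
U+445EA → 4-byte form F1 84 97 AA at offsets 0–3.
U+ECFB → 3-byte form EE B3 BB at offsets 4–6.
U+D367C → 4-byte form F3 93 99 BC at offsets 7–10.
U+025E → 2-byte form C9 9E at offsets 11–12.
U+C5D9 → 3-byte form EC 97 99 at offsets 13–15.
Offset 15 falls in char 5's range; it's byte 3 of EC 97 99 = 0x99.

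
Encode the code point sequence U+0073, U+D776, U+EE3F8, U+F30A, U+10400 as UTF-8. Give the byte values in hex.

73 ED 9D B6 F3 AE 8F B8 EF 8C 8A F0 90 90 80

U+0073: 1-byte form → 73.
U+D776: 3-byte form → ED 9D B6.
U+EE3F8: 4-byte form → F3 AE 8F B8.
U+F30A: 3-byte form → EF 8C 8A.
U+10400: 4-byte form → F0 90 90 80.
Concatenated (15 bytes): 73 ED 9D B6 F3 AE 8F B8 EF 8C 8A F0 90 90 80.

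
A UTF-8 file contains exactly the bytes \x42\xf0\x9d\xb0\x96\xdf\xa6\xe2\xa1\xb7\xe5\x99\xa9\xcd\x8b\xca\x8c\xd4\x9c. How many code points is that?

Byte at offset 0: 0x42 = 01000010 → 1-byte char (#1). Advance 1.
Byte at offset 1: 0xF0 = 11110000 → 4-byte char (#2). Advance 4.
Byte at offset 5: 0xDF = 11011111 → 2-byte char (#3). Advance 2.
Byte at offset 7: 0xE2 = 11100010 → 3-byte char (#4). Advance 3.
Byte at offset 10: 0xE5 = 11100101 → 3-byte char (#5). Advance 3.
Byte at offset 13: 0xCD = 11001101 → 2-byte char (#6). Advance 2.
Byte at offset 15: 0xCA = 11001010 → 2-byte char (#7). Advance 2.
Byte at offset 17: 0xD4 = 11010100 → 2-byte char (#8). Advance 2.
Reached end at offset 19 after 8 code points.

8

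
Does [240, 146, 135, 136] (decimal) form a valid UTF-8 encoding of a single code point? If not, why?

Leading byte 0xF0 = 11110000 → 4-byte form.
Continuation bytes 0x92=10010010, 0x87=10000111, 0x88=10001000 all match 10xxxxxx.
Decoded value 0x121C8 is ≥ 0x10000 (shortest form) and not a surrogate.

valid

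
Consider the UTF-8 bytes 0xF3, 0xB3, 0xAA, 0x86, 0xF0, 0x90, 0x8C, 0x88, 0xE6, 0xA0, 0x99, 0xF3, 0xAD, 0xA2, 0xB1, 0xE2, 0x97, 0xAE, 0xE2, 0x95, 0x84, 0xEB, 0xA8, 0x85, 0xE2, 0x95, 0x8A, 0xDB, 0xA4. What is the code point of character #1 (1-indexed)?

Offset 0: leading byte 0xF3 = 11110011 → 4-byte char #1 = F3 B3 AA 86.
Leading byte 0xF3 = 11110011 matches 11110xxx → 4-byte sequence.
Byte 1: 0xF3 = 11110011, payload 011 (3 bits).
Byte 2: 0xB3 = 10110011 (10xxxxxx ✓), payload 110011.
Byte 3: 0xAA = 10101010 (10xxxxxx ✓), payload 101010.
Byte 4: 0x86 = 10000110 (10xxxxxx ✓), payload 000110.
Concatenate: 011110011101010000110 = 0xF3A86 (21 bits → U+F3A86).

U+F3A86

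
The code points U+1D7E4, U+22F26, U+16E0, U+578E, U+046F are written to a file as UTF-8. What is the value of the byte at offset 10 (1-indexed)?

1-indexed offset 10 is 0-indexed offset 9.
U+1D7E4 → 4-byte form F0 9D 9F A4 at offsets 0–3.
U+22F26 → 4-byte form F0 A2 BC A6 at offsets 4–7.
U+16E0 → 3-byte form E1 9B A0 at offsets 8–10.
Offset 9 falls in char 3's range; it's byte 2 of E1 9B A0 = 0x9B.

0x9B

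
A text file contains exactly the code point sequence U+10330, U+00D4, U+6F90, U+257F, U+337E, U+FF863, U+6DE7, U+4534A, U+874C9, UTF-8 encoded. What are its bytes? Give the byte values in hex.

U+10330: 4-byte form → F0 90 8C B0.
U+00D4: 2-byte form → C3 94.
U+6F90: 3-byte form → E6 BE 90.
U+257F: 3-byte form → E2 95 BF.
U+337E: 3-byte form → E3 8D BE.
U+FF863: 4-byte form → F3 BF A1 A3.
U+6DE7: 3-byte form → E6 B7 A7.
U+4534A: 4-byte form → F1 85 8D 8A.
U+874C9: 4-byte form → F2 87 93 89.
Concatenated (30 bytes): F0 90 8C B0 C3 94 E6 BE 90 E2 95 BF E3 8D BE F3 BF A1 A3 E6 B7 A7 F1 85 8D 8A F2 87 93 89.

F0 90 8C B0 C3 94 E6 BE 90 E2 95 BF E3 8D BE F3 BF A1 A3 E6 B7 A7 F1 85 8D 8A F2 87 93 89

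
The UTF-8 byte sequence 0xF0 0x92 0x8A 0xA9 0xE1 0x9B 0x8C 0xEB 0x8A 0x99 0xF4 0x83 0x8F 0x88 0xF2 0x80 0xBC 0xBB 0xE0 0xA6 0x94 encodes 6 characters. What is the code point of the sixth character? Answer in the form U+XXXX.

U+0994

Offset 0: leading byte 0xF0 = 11110000 → 4-byte char #1 = F0 92 8A A9.
Offset 4: leading byte 0xE1 = 11100001 → 3-byte char #2 = E1 9B 8C.
Offset 7: leading byte 0xEB = 11101011 → 3-byte char #3 = EB 8A 99.
Offset 10: leading byte 0xF4 = 11110100 → 4-byte char #4 = F4 83 8F 88.
Offset 14: leading byte 0xF2 = 11110010 → 4-byte char #5 = F2 80 BC BB.
Offset 18: leading byte 0xE0 = 11100000 → 3-byte char #6 = E0 A6 94.
Leading byte 0xE0 = 11100000 matches 1110xxxx → 3-byte sequence.
Byte 1: 0xE0 = 11100000, payload 0000 (4 bits).
Byte 2: 0xA6 = 10100110 (10xxxxxx ✓), payload 100110.
Byte 3: 0x94 = 10010100 (10xxxxxx ✓), payload 010100.
Concatenate: 0000100110010100 = 0x994 (16 bits → U+0994).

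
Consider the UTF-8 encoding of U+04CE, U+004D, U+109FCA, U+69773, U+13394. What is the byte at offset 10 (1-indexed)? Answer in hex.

0x9D

1-indexed offset 10 is 0-indexed offset 9.
U+04CE → 2-byte form D3 8E at offsets 0–1.
U+004D → 1-byte form 4D at offsets 2–2.
U+109FCA → 4-byte form F4 89 BF 8A at offsets 3–6.
U+69773 → 4-byte form F1 A9 9D B3 at offsets 7–10.
Offset 9 falls in char 4's range; it's byte 3 of F1 A9 9D B3 = 0x9D.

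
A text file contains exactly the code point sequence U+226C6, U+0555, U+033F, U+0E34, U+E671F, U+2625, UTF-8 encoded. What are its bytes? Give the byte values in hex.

U+226C6: 4-byte form → F0 A2 9B 86.
U+0555: 2-byte form → D5 95.
U+033F: 2-byte form → CC BF.
U+0E34: 3-byte form → E0 B8 B4.
U+E671F: 4-byte form → F3 A6 9C 9F.
U+2625: 3-byte form → E2 98 A5.
Concatenated (18 bytes): F0 A2 9B 86 D5 95 CC BF E0 B8 B4 F3 A6 9C 9F E2 98 A5.

F0 A2 9B 86 D5 95 CC BF E0 B8 B4 F3 A6 9C 9F E2 98 A5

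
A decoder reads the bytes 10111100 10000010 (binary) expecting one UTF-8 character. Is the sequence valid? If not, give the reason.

invalid (continuation byte with no leading byte)

Byte 0xBC = 10111100 has the form 10xxxxxx — a continuation byte — but there is no preceding leading byte.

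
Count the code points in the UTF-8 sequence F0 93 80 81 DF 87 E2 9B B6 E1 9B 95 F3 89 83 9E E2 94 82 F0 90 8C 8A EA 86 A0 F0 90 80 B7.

Byte at offset 0: 0xF0 = 11110000 → 4-byte char (#1). Advance 4.
Byte at offset 4: 0xDF = 11011111 → 2-byte char (#2). Advance 2.
Byte at offset 6: 0xE2 = 11100010 → 3-byte char (#3). Advance 3.
Byte at offset 9: 0xE1 = 11100001 → 3-byte char (#4). Advance 3.
Byte at offset 12: 0xF3 = 11110011 → 4-byte char (#5). Advance 4.
Byte at offset 16: 0xE2 = 11100010 → 3-byte char (#6). Advance 3.
Byte at offset 19: 0xF0 = 11110000 → 4-byte char (#7). Advance 4.
Byte at offset 23: 0xEA = 11101010 → 3-byte char (#8). Advance 3.
Byte at offset 26: 0xF0 = 11110000 → 4-byte char (#9). Advance 4.
Reached end at offset 30 after 9 code points.

9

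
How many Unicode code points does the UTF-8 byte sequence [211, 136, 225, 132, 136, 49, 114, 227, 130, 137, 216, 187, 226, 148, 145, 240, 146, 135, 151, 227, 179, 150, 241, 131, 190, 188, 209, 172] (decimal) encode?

Byte at offset 0: 0xD3 = 11010011 → 2-byte char (#1). Advance 2.
Byte at offset 2: 0xE1 = 11100001 → 3-byte char (#2). Advance 3.
Byte at offset 5: 0x31 = 00110001 → 1-byte char (#3). Advance 1.
Byte at offset 6: 0x72 = 01110010 → 1-byte char (#4). Advance 1.
Byte at offset 7: 0xE3 = 11100011 → 3-byte char (#5). Advance 3.
Byte at offset 10: 0xD8 = 11011000 → 2-byte char (#6). Advance 2.
Byte at offset 12: 0xE2 = 11100010 → 3-byte char (#7). Advance 3.
Byte at offset 15: 0xF0 = 11110000 → 4-byte char (#8). Advance 4.
Byte at offset 19: 0xE3 = 11100011 → 3-byte char (#9). Advance 3.
Byte at offset 22: 0xF1 = 11110001 → 4-byte char (#10). Advance 4.
Byte at offset 26: 0xD1 = 11010001 → 2-byte char (#11). Advance 2.
Reached end at offset 28 after 11 code points.

11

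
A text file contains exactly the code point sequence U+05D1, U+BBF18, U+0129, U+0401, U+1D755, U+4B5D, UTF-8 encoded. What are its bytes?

U+05D1: 2-byte form → D7 91.
U+BBF18: 4-byte form → F2 BB BC 98.
U+0129: 2-byte form → C4 A9.
U+0401: 2-byte form → D0 81.
U+1D755: 4-byte form → F0 9D 9D 95.
U+4B5D: 3-byte form → E4 AD 9D.
Concatenated (17 bytes): D7 91 F2 BB BC 98 C4 A9 D0 81 F0 9D 9D 95 E4 AD 9D.

D7 91 F2 BB BC 98 C4 A9 D0 81 F0 9D 9D 95 E4 AD 9D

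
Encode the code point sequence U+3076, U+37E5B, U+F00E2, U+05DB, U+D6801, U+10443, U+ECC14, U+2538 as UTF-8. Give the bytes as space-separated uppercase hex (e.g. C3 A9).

U+3076: 3-byte form → E3 81 B6.
U+37E5B: 4-byte form → F0 B7 B9 9B.
U+F00E2: 4-byte form → F3 B0 83 A2.
U+05DB: 2-byte form → D7 9B.
U+D6801: 4-byte form → F3 96 A0 81.
U+10443: 4-byte form → F0 90 91 83.
U+ECC14: 4-byte form → F3 AC B0 94.
U+2538: 3-byte form → E2 94 B8.
Concatenated (28 bytes): E3 81 B6 F0 B7 B9 9B F3 B0 83 A2 D7 9B F3 96 A0 81 F0 90 91 83 F3 AC B0 94 E2 94 B8.

E3 81 B6 F0 B7 B9 9B F3 B0 83 A2 D7 9B F3 96 A0 81 F0 90 91 83 F3 AC B0 94 E2 94 B8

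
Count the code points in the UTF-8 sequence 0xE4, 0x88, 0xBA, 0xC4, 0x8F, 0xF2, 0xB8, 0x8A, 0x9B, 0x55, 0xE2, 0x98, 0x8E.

Byte at offset 0: 0xE4 = 11100100 → 3-byte char (#1). Advance 3.
Byte at offset 3: 0xC4 = 11000100 → 2-byte char (#2). Advance 2.
Byte at offset 5: 0xF2 = 11110010 → 4-byte char (#3). Advance 4.
Byte at offset 9: 0x55 = 01010101 → 1-byte char (#4). Advance 1.
Byte at offset 10: 0xE2 = 11100010 → 3-byte char (#5). Advance 3.
Reached end at offset 13 after 5 code points.

5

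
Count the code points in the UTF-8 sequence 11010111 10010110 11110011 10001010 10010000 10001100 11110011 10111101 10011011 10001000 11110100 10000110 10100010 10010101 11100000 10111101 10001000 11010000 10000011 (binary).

Byte at offset 0: 0xD7 = 11010111 → 2-byte char (#1). Advance 2.
Byte at offset 2: 0xF3 = 11110011 → 4-byte char (#2). Advance 4.
Byte at offset 6: 0xF3 = 11110011 → 4-byte char (#3). Advance 4.
Byte at offset 10: 0xF4 = 11110100 → 4-byte char (#4). Advance 4.
Byte at offset 14: 0xE0 = 11100000 → 3-byte char (#5). Advance 3.
Byte at offset 17: 0xD0 = 11010000 → 2-byte char (#6). Advance 2.
Reached end at offset 19 after 6 code points.

6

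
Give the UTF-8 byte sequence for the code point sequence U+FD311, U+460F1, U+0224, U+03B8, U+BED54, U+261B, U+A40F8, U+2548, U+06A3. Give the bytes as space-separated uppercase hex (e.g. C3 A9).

U+FD311: 4-byte form → F3 BD 8C 91.
U+460F1: 4-byte form → F1 86 83 B1.
U+0224: 2-byte form → C8 A4.
U+03B8: 2-byte form → CE B8.
U+BED54: 4-byte form → F2 BE B5 94.
U+261B: 3-byte form → E2 98 9B.
U+A40F8: 4-byte form → F2 A4 83 B8.
U+2548: 3-byte form → E2 95 88.
U+06A3: 2-byte form → DA A3.
Concatenated (28 bytes): F3 BD 8C 91 F1 86 83 B1 C8 A4 CE B8 F2 BE B5 94 E2 98 9B F2 A4 83 B8 E2 95 88 DA A3.

F3 BD 8C 91 F1 86 83 B1 C8 A4 CE B8 F2 BE B5 94 E2 98 9B F2 A4 83 B8 E2 95 88 DA A3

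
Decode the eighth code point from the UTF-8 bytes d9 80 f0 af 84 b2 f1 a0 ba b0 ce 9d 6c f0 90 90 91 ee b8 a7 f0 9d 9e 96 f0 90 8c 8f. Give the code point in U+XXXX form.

Offset 0: leading byte 0xD9 = 11011001 → 2-byte char #1 = D9 80.
Offset 2: leading byte 0xF0 = 11110000 → 4-byte char #2 = F0 AF 84 B2.
Offset 6: leading byte 0xF1 = 11110001 → 4-byte char #3 = F1 A0 BA B0.
Offset 10: leading byte 0xCE = 11001110 → 2-byte char #4 = CE 9D.
Offset 12: leading byte 0x6C = 01101100 → 1-byte char #5 = 6C.
Offset 13: leading byte 0xF0 = 11110000 → 4-byte char #6 = F0 90 90 91.
Offset 17: leading byte 0xEE = 11101110 → 3-byte char #7 = EE B8 A7.
Offset 20: leading byte 0xF0 = 11110000 → 4-byte char #8 = F0 9D 9E 96.
Leading byte 0xF0 = 11110000 matches 11110xxx → 4-byte sequence.
Byte 1: 0xF0 = 11110000, payload 000 (3 bits).
Byte 2: 0x9D = 10011101 (10xxxxxx ✓), payload 011101.
Byte 3: 0x9E = 10011110 (10xxxxxx ✓), payload 011110.
Byte 4: 0x96 = 10010110 (10xxxxxx ✓), payload 010110.
Concatenate: 000011101011110010110 = 0x1D796 (21 bits → U+1D796).

U+1D796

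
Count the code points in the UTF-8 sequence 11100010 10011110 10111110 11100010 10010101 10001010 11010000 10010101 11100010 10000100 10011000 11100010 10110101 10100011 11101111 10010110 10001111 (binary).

Byte at offset 0: 0xE2 = 11100010 → 3-byte char (#1). Advance 3.
Byte at offset 3: 0xE2 = 11100010 → 3-byte char (#2). Advance 3.
Byte at offset 6: 0xD0 = 11010000 → 2-byte char (#3). Advance 2.
Byte at offset 8: 0xE2 = 11100010 → 3-byte char (#4). Advance 3.
Byte at offset 11: 0xE2 = 11100010 → 3-byte char (#5). Advance 3.
Byte at offset 14: 0xEF = 11101111 → 3-byte char (#6). Advance 3.
Reached end at offset 17 after 6 code points.

6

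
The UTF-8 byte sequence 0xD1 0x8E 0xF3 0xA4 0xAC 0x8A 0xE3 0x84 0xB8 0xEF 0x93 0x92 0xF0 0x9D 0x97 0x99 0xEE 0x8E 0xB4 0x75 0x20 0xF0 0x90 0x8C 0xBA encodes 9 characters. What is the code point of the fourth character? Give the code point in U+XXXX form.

U+F4D2

Offset 0: leading byte 0xD1 = 11010001 → 2-byte char #1 = D1 8E.
Offset 2: leading byte 0xF3 = 11110011 → 4-byte char #2 = F3 A4 AC 8A.
Offset 6: leading byte 0xE3 = 11100011 → 3-byte char #3 = E3 84 B8.
Offset 9: leading byte 0xEF = 11101111 → 3-byte char #4 = EF 93 92.
Leading byte 0xEF = 11101111 matches 1110xxxx → 3-byte sequence.
Byte 1: 0xEF = 11101111, payload 1111 (4 bits).
Byte 2: 0x93 = 10010011 (10xxxxxx ✓), payload 010011.
Byte 3: 0x92 = 10010010 (10xxxxxx ✓), payload 010010.
Concatenate: 1111010011010010 = 0xF4D2 (16 bits → U+F4D2).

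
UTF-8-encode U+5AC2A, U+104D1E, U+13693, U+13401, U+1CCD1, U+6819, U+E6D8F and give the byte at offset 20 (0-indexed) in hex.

0xE6

U+5AC2A → 4-byte form F1 9A B0 AA at offsets 0–3.
U+104D1E → 4-byte form F4 84 B4 9E at offsets 4–7.
U+13693 → 4-byte form F0 93 9A 93 at offsets 8–11.
U+13401 → 4-byte form F0 93 90 81 at offsets 12–15.
U+1CCD1 → 4-byte form F0 9C B3 91 at offsets 16–19.
U+6819 → 3-byte form E6 A0 99 at offsets 20–22.
Offset 20 falls in char 6's range; it's byte 1 of E6 A0 99 = 0xE6.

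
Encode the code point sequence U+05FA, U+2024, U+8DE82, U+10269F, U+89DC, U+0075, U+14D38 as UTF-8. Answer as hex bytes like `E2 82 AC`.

U+05FA: 2-byte form → D7 BA.
U+2024: 3-byte form → E2 80 A4.
U+8DE82: 4-byte form → F2 8D BA 82.
U+10269F: 4-byte form → F4 82 9A 9F.
U+89DC: 3-byte form → E8 A7 9C.
U+0075: 1-byte form → 75.
U+14D38: 4-byte form → F0 94 B4 B8.
Concatenated (21 bytes): D7 BA E2 80 A4 F2 8D BA 82 F4 82 9A 9F E8 A7 9C 75 F0 94 B4 B8.

D7 BA E2 80 A4 F2 8D BA 82 F4 82 9A 9F E8 A7 9C 75 F0 94 B4 B8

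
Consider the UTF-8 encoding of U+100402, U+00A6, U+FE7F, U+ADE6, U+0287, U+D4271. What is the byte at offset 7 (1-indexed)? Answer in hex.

0xEF

1-indexed offset 7 is 0-indexed offset 6.
U+100402 → 4-byte form F4 80 90 82 at offsets 0–3.
U+00A6 → 2-byte form C2 A6 at offsets 4–5.
U+FE7F → 3-byte form EF B9 BF at offsets 6–8.
Offset 6 falls in char 3's range; it's byte 1 of EF B9 BF = 0xEF.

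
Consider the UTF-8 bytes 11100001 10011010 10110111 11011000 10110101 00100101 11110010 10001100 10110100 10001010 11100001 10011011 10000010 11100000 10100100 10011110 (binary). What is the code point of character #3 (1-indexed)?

U+0025

Offset 0: leading byte 0xE1 = 11100001 → 3-byte char #1 = E1 9A B7.
Offset 3: leading byte 0xD8 = 11011000 → 2-byte char #2 = D8 B5.
Offset 5: leading byte 0x25 = 00100101 → 1-byte char #3 = 25.
Leading byte 0x25 = 00100101 matches 0xxxxxxx → 1-byte sequence.
Byte 1: 0x25 = 00100101, payload 0100101 (7 bits).
Concatenate: 0100101 = 0x25 (7 bits → U+0025).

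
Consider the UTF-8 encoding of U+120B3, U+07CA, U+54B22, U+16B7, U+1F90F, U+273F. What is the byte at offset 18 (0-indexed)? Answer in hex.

U+120B3 → 4-byte form F0 92 82 B3 at offsets 0–3.
U+07CA → 2-byte form DF 8A at offsets 4–5.
U+54B22 → 4-byte form F1 94 AC A2 at offsets 6–9.
U+16B7 → 3-byte form E1 9A B7 at offsets 10–12.
U+1F90F → 4-byte form F0 9F A4 8F at offsets 13–16.
U+273F → 3-byte form E2 9C BF at offsets 17–19.
Offset 18 falls in char 6's range; it's byte 2 of E2 9C BF = 0x9C.

0x9C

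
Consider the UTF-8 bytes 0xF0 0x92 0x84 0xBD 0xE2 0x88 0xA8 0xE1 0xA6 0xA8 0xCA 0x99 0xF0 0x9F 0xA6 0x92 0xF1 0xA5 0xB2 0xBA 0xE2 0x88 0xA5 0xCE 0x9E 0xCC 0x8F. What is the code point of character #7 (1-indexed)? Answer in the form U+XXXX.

U+2225

Offset 0: leading byte 0xF0 = 11110000 → 4-byte char #1 = F0 92 84 BD.
Offset 4: leading byte 0xE2 = 11100010 → 3-byte char #2 = E2 88 A8.
Offset 7: leading byte 0xE1 = 11100001 → 3-byte char #3 = E1 A6 A8.
Offset 10: leading byte 0xCA = 11001010 → 2-byte char #4 = CA 99.
Offset 12: leading byte 0xF0 = 11110000 → 4-byte char #5 = F0 9F A6 92.
Offset 16: leading byte 0xF1 = 11110001 → 4-byte char #6 = F1 A5 B2 BA.
Offset 20: leading byte 0xE2 = 11100010 → 3-byte char #7 = E2 88 A5.
Leading byte 0xE2 = 11100010 matches 1110xxxx → 3-byte sequence.
Byte 1: 0xE2 = 11100010, payload 0010 (4 bits).
Byte 2: 0x88 = 10001000 (10xxxxxx ✓), payload 001000.
Byte 3: 0xA5 = 10100101 (10xxxxxx ✓), payload 100101.
Concatenate: 0010001000100101 = 0x2225 (16 bits → U+2225).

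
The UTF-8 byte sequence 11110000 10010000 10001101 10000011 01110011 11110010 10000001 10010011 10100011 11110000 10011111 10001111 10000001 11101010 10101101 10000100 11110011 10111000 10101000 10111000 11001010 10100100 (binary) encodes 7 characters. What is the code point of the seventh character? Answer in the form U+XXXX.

Offset 0: leading byte 0xF0 = 11110000 → 4-byte char #1 = F0 90 8D 83.
Offset 4: leading byte 0x73 = 01110011 → 1-byte char #2 = 73.
Offset 5: leading byte 0xF2 = 11110010 → 4-byte char #3 = F2 81 93 A3.
Offset 9: leading byte 0xF0 = 11110000 → 4-byte char #4 = F0 9F 8F 81.
Offset 13: leading byte 0xEA = 11101010 → 3-byte char #5 = EA AD 84.
Offset 16: leading byte 0xF3 = 11110011 → 4-byte char #6 = F3 B8 A8 B8.
Offset 20: leading byte 0xCA = 11001010 → 2-byte char #7 = CA A4.
Leading byte 0xCA = 11001010 matches 110xxxxx → 2-byte sequence.
Byte 1: 0xCA = 11001010, payload 01010 (5 bits).
Byte 2: 0xA4 = 10100100 (10xxxxxx ✓), payload 100100.
Concatenate: 01010100100 = 0x2A4 (11 bits → U+02A4).

U+02A4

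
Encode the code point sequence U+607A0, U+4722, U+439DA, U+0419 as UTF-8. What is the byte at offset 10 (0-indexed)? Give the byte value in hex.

U+607A0 → 4-byte form F1 A0 9E A0 at offsets 0–3.
U+4722 → 3-byte form E4 9C A2 at offsets 4–6.
U+439DA → 4-byte form F1 83 A7 9A at offsets 7–10.
Offset 10 falls in char 3's range; it's byte 4 of F1 83 A7 9A = 0x9A.

0x9A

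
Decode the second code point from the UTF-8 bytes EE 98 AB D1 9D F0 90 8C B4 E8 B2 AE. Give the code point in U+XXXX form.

Offset 0: leading byte 0xEE = 11101110 → 3-byte char #1 = EE 98 AB.
Offset 3: leading byte 0xD1 = 11010001 → 2-byte char #2 = D1 9D.
Leading byte 0xD1 = 11010001 matches 110xxxxx → 2-byte sequence.
Byte 1: 0xD1 = 11010001, payload 10001 (5 bits).
Byte 2: 0x9D = 10011101 (10xxxxxx ✓), payload 011101.
Concatenate: 10001011101 = 0x45D (11 bits → U+045D).

U+045D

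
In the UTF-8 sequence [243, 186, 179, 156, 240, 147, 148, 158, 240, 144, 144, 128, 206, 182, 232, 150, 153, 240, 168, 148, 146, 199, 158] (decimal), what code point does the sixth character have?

Offset 0: leading byte 0xF3 = 11110011 → 4-byte char #1 = F3 BA B3 9C.
Offset 4: leading byte 0xF0 = 11110000 → 4-byte char #2 = F0 93 94 9E.
Offset 8: leading byte 0xF0 = 11110000 → 4-byte char #3 = F0 90 90 80.
Offset 12: leading byte 0xCE = 11001110 → 2-byte char #4 = CE B6.
Offset 14: leading byte 0xE8 = 11101000 → 3-byte char #5 = E8 96 99.
Offset 17: leading byte 0xF0 = 11110000 → 4-byte char #6 = F0 A8 94 92.
Leading byte 0xF0 = 11110000 matches 11110xxx → 4-byte sequence.
Byte 1: 0xF0 = 11110000, payload 000 (3 bits).
Byte 2: 0xA8 = 10101000 (10xxxxxx ✓), payload 101000.
Byte 3: 0x94 = 10010100 (10xxxxxx ✓), payload 010100.
Byte 4: 0x92 = 10010010 (10xxxxxx ✓), payload 010010.
Concatenate: 000101000010100010010 = 0x28512 (21 bits → U+28512).

U+28512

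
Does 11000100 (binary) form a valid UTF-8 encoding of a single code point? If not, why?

invalid (sequence truncated)

Leading byte 0xC4 = 11000100 → 2-byte form, but only 1 byte is present.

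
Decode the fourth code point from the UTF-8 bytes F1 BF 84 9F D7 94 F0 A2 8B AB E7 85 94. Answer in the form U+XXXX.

U+7154

Offset 0: leading byte 0xF1 = 11110001 → 4-byte char #1 = F1 BF 84 9F.
Offset 4: leading byte 0xD7 = 11010111 → 2-byte char #2 = D7 94.
Offset 6: leading byte 0xF0 = 11110000 → 4-byte char #3 = F0 A2 8B AB.
Offset 10: leading byte 0xE7 = 11100111 → 3-byte char #4 = E7 85 94.
Leading byte 0xE7 = 11100111 matches 1110xxxx → 3-byte sequence.
Byte 1: 0xE7 = 11100111, payload 0111 (4 bits).
Byte 2: 0x85 = 10000101 (10xxxxxx ✓), payload 000101.
Byte 3: 0x94 = 10010100 (10xxxxxx ✓), payload 010100.
Concatenate: 0111000101010100 = 0x7154 (16 bits → U+7154).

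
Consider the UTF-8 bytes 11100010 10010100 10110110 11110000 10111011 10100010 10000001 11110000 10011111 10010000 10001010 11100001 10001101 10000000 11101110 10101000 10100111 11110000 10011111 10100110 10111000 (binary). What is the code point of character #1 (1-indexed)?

Offset 0: leading byte 0xE2 = 11100010 → 3-byte char #1 = E2 94 B6.
Leading byte 0xE2 = 11100010 matches 1110xxxx → 3-byte sequence.
Byte 1: 0xE2 = 11100010, payload 0010 (4 bits).
Byte 2: 0x94 = 10010100 (10xxxxxx ✓), payload 010100.
Byte 3: 0xB6 = 10110110 (10xxxxxx ✓), payload 110110.
Concatenate: 0010010100110110 = 0x2536 (16 bits → U+2536).

U+2536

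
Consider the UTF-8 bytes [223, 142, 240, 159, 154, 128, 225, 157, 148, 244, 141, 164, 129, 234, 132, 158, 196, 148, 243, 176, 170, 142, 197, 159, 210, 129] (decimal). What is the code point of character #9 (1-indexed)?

U+0481

Offset 0: leading byte 0xDF = 11011111 → 2-byte char #1 = DF 8E.
Offset 2: leading byte 0xF0 = 11110000 → 4-byte char #2 = F0 9F 9A 80.
Offset 6: leading byte 0xE1 = 11100001 → 3-byte char #3 = E1 9D 94.
Offset 9: leading byte 0xF4 = 11110100 → 4-byte char #4 = F4 8D A4 81.
Offset 13: leading byte 0xEA = 11101010 → 3-byte char #5 = EA 84 9E.
Offset 16: leading byte 0xC4 = 11000100 → 2-byte char #6 = C4 94.
Offset 18: leading byte 0xF3 = 11110011 → 4-byte char #7 = F3 B0 AA 8E.
Offset 22: leading byte 0xC5 = 11000101 → 2-byte char #8 = C5 9F.
Offset 24: leading byte 0xD2 = 11010010 → 2-byte char #9 = D2 81.
Leading byte 0xD2 = 11010010 matches 110xxxxx → 2-byte sequence.
Byte 1: 0xD2 = 11010010, payload 10010 (5 bits).
Byte 2: 0x81 = 10000001 (10xxxxxx ✓), payload 000001.
Concatenate: 10010000001 = 0x481 (11 bits → U+0481).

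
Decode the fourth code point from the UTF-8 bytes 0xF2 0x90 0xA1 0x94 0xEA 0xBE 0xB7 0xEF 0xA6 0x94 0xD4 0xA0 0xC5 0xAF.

Offset 0: leading byte 0xF2 = 11110010 → 4-byte char #1 = F2 90 A1 94.
Offset 4: leading byte 0xEA = 11101010 → 3-byte char #2 = EA BE B7.
Offset 7: leading byte 0xEF = 11101111 → 3-byte char #3 = EF A6 94.
Offset 10: leading byte 0xD4 = 11010100 → 2-byte char #4 = D4 A0.
Leading byte 0xD4 = 11010100 matches 110xxxxx → 2-byte sequence.
Byte 1: 0xD4 = 11010100, payload 10100 (5 bits).
Byte 2: 0xA0 = 10100000 (10xxxxxx ✓), payload 100000.
Concatenate: 10100100000 = 0x520 (11 bits → U+0520).

U+0520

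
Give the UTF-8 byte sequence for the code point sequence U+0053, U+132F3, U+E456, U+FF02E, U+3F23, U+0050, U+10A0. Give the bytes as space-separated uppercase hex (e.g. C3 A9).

53 F0 93 8B B3 EE 91 96 F3 BF 80 AE E3 BC A3 50 E1 82 A0

U+0053: 1-byte form → 53.
U+132F3: 4-byte form → F0 93 8B B3.
U+E456: 3-byte form → EE 91 96.
U+FF02E: 4-byte form → F3 BF 80 AE.
U+3F23: 3-byte form → E3 BC A3.
U+0050: 1-byte form → 50.
U+10A0: 3-byte form → E1 82 A0.
Concatenated (19 bytes): 53 F0 93 8B B3 EE 91 96 F3 BF 80 AE E3 BC A3 50 E1 82 A0.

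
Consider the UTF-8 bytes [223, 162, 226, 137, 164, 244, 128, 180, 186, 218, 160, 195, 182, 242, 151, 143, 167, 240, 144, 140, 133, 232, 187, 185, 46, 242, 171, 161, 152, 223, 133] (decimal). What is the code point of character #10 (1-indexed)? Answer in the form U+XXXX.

Offset 0: leading byte 0xDF = 11011111 → 2-byte char #1 = DF A2.
Offset 2: leading byte 0xE2 = 11100010 → 3-byte char #2 = E2 89 A4.
Offset 5: leading byte 0xF4 = 11110100 → 4-byte char #3 = F4 80 B4 BA.
Offset 9: leading byte 0xDA = 11011010 → 2-byte char #4 = DA A0.
Offset 11: leading byte 0xC3 = 11000011 → 2-byte char #5 = C3 B6.
Offset 13: leading byte 0xF2 = 11110010 → 4-byte char #6 = F2 97 8F A7.
Offset 17: leading byte 0xF0 = 11110000 → 4-byte char #7 = F0 90 8C 85.
Offset 21: leading byte 0xE8 = 11101000 → 3-byte char #8 = E8 BB B9.
Offset 24: leading byte 0x2E = 00101110 → 1-byte char #9 = 2E.
Offset 25: leading byte 0xF2 = 11110010 → 4-byte char #10 = F2 AB A1 98.
Leading byte 0xF2 = 11110010 matches 11110xxx → 4-byte sequence.
Byte 1: 0xF2 = 11110010, payload 010 (3 bits).
Byte 2: 0xAB = 10101011 (10xxxxxx ✓), payload 101011.
Byte 3: 0xA1 = 10100001 (10xxxxxx ✓), payload 100001.
Byte 4: 0x98 = 10011000 (10xxxxxx ✓), payload 011000.
Concatenate: 010101011100001011000 = 0xAB858 (21 bits → U+AB858).

U+AB858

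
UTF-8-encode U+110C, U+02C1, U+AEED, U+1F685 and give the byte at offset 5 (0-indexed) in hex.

U+110C → 3-byte form E1 84 8C at offsets 0–2.
U+02C1 → 2-byte form CB 81 at offsets 3–4.
U+AEED → 3-byte form EA BB AD at offsets 5–7.
Offset 5 falls in char 3's range; it's byte 1 of EA BB AD = 0xEA.

0xEA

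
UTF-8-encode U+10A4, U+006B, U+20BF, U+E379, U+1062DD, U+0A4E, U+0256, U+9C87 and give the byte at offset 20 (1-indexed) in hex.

1-indexed offset 20 is 0-indexed offset 19.
U+10A4 → 3-byte form E1 82 A4 at offsets 0–2.
U+006B → 1-byte form 6B at offsets 3–3.
U+20BF → 3-byte form E2 82 BF at offsets 4–6.
U+E379 → 3-byte form EE 8D B9 at offsets 7–9.
U+1062DD → 4-byte form F4 86 8B 9D at offsets 10–13.
U+0A4E → 3-byte form E0 A9 8E at offsets 14–16.
U+0256 → 2-byte form C9 96 at offsets 17–18.
U+9C87 → 3-byte form E9 B2 87 at offsets 19–21.
Offset 19 falls in char 8's range; it's byte 1 of E9 B2 87 = 0xE9.

0xE9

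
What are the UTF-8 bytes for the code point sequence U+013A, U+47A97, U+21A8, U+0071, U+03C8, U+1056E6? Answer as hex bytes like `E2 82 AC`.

U+013A: 2-byte form → C4 BA.
U+47A97: 4-byte form → F1 87 AA 97.
U+21A8: 3-byte form → E2 86 A8.
U+0071: 1-byte form → 71.
U+03C8: 2-byte form → CF 88.
U+1056E6: 4-byte form → F4 85 9B A6.
Concatenated (16 bytes): C4 BA F1 87 AA 97 E2 86 A8 71 CF 88 F4 85 9B A6.

C4 BA F1 87 AA 97 E2 86 A8 71 CF 88 F4 85 9B A6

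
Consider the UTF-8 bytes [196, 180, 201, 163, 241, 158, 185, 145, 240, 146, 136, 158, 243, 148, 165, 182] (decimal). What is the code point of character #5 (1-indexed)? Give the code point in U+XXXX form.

U+D4976

Offset 0: leading byte 0xC4 = 11000100 → 2-byte char #1 = C4 B4.
Offset 2: leading byte 0xC9 = 11001001 → 2-byte char #2 = C9 A3.
Offset 4: leading byte 0xF1 = 11110001 → 4-byte char #3 = F1 9E B9 91.
Offset 8: leading byte 0xF0 = 11110000 → 4-byte char #4 = F0 92 88 9E.
Offset 12: leading byte 0xF3 = 11110011 → 4-byte char #5 = F3 94 A5 B6.
Leading byte 0xF3 = 11110011 matches 11110xxx → 4-byte sequence.
Byte 1: 0xF3 = 11110011, payload 011 (3 bits).
Byte 2: 0x94 = 10010100 (10xxxxxx ✓), payload 010100.
Byte 3: 0xA5 = 10100101 (10xxxxxx ✓), payload 100101.
Byte 4: 0xB6 = 10110110 (10xxxxxx ✓), payload 110110.
Concatenate: 011010100100101110110 = 0xD4976 (21 bits → U+D4976).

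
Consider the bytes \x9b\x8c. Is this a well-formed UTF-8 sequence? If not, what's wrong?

Byte 0x9B = 10011011 has the form 10xxxxxx — a continuation byte — but there is no preceding leading byte.

invalid (continuation byte with no leading byte)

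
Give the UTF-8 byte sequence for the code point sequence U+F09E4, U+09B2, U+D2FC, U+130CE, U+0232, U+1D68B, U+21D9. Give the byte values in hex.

U+F09E4: 4-byte form → F3 B0 A7 A4.
U+09B2: 3-byte form → E0 A6 B2.
U+D2FC: 3-byte form → ED 8B BC.
U+130CE: 4-byte form → F0 93 83 8E.
U+0232: 2-byte form → C8 B2.
U+1D68B: 4-byte form → F0 9D 9A 8B.
U+21D9: 3-byte form → E2 87 99.
Concatenated (23 bytes): F3 B0 A7 A4 E0 A6 B2 ED 8B BC F0 93 83 8E C8 B2 F0 9D 9A 8B E2 87 99.

F3 B0 A7 A4 E0 A6 B2 ED 8B BC F0 93 83 8E C8 B2 F0 9D 9A 8B E2 87 99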